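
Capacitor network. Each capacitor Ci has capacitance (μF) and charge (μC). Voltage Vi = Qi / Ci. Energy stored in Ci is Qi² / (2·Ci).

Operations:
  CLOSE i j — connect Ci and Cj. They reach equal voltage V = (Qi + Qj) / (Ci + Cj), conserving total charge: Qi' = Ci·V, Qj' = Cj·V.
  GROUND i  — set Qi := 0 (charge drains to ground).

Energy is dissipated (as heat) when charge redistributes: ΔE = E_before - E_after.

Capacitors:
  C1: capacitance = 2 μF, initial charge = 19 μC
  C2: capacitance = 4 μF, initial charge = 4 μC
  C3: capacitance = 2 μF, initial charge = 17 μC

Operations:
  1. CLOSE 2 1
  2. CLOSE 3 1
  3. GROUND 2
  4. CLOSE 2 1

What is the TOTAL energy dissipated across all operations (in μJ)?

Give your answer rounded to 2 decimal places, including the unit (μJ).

Initial: C1(2μF, Q=19μC, V=9.50V), C2(4μF, Q=4μC, V=1.00V), C3(2μF, Q=17μC, V=8.50V)
Op 1: CLOSE 2-1: Q_total=23.00, C_total=6.00, V=3.83; Q2=15.33, Q1=7.67; dissipated=48.167
Op 2: CLOSE 3-1: Q_total=24.67, C_total=4.00, V=6.17; Q3=12.33, Q1=12.33; dissipated=10.889
Op 3: GROUND 2: Q2=0; energy lost=29.389
Op 4: CLOSE 2-1: Q_total=12.33, C_total=6.00, V=2.06; Q2=8.22, Q1=4.11; dissipated=25.352
Total dissipated: 113.796 μJ

Answer: 113.80 μJ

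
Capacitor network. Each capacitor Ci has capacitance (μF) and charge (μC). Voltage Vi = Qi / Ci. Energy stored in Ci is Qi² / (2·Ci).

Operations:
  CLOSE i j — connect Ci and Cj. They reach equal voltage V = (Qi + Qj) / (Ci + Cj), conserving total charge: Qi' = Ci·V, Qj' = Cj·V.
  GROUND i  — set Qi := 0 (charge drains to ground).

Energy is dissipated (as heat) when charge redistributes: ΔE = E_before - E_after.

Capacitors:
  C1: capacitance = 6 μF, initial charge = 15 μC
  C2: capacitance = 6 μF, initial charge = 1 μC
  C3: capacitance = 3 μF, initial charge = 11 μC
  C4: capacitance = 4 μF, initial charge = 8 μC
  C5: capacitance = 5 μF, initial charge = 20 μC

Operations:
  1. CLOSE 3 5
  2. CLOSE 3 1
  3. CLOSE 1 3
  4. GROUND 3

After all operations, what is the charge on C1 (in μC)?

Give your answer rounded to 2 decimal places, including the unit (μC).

Initial: C1(6μF, Q=15μC, V=2.50V), C2(6μF, Q=1μC, V=0.17V), C3(3μF, Q=11μC, V=3.67V), C4(4μF, Q=8μC, V=2.00V), C5(5μF, Q=20μC, V=4.00V)
Op 1: CLOSE 3-5: Q_total=31.00, C_total=8.00, V=3.88; Q3=11.62, Q5=19.38; dissipated=0.104
Op 2: CLOSE 3-1: Q_total=26.62, C_total=9.00, V=2.96; Q3=8.88, Q1=17.75; dissipated=1.891
Op 3: CLOSE 1-3: Q_total=26.62, C_total=9.00, V=2.96; Q1=17.75, Q3=8.88; dissipated=0.000
Op 4: GROUND 3: Q3=0; energy lost=13.128
Final charges: Q1=17.75, Q2=1.00, Q3=0.00, Q4=8.00, Q5=19.38

Answer: 17.75 μC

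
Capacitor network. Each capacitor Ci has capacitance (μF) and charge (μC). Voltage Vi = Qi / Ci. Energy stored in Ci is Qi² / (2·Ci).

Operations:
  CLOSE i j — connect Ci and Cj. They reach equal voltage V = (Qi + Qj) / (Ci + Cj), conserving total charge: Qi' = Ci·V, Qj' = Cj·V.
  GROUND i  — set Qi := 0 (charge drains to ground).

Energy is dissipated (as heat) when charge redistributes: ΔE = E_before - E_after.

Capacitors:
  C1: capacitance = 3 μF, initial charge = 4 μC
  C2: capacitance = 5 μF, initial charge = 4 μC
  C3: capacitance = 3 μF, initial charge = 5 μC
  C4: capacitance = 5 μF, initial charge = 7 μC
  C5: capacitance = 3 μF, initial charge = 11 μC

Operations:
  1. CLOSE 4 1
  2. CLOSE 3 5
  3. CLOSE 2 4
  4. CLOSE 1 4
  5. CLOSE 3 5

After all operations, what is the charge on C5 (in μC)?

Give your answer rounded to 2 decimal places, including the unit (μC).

Answer: 8.00 μC

Derivation:
Initial: C1(3μF, Q=4μC, V=1.33V), C2(5μF, Q=4μC, V=0.80V), C3(3μF, Q=5μC, V=1.67V), C4(5μF, Q=7μC, V=1.40V), C5(3μF, Q=11μC, V=3.67V)
Op 1: CLOSE 4-1: Q_total=11.00, C_total=8.00, V=1.38; Q4=6.88, Q1=4.12; dissipated=0.004
Op 2: CLOSE 3-5: Q_total=16.00, C_total=6.00, V=2.67; Q3=8.00, Q5=8.00; dissipated=3.000
Op 3: CLOSE 2-4: Q_total=10.88, C_total=10.00, V=1.09; Q2=5.44, Q4=5.44; dissipated=0.413
Op 4: CLOSE 1-4: Q_total=9.56, C_total=8.00, V=1.20; Q1=3.59, Q4=5.98; dissipated=0.077
Op 5: CLOSE 3-5: Q_total=16.00, C_total=6.00, V=2.67; Q3=8.00, Q5=8.00; dissipated=0.000
Final charges: Q1=3.59, Q2=5.44, Q3=8.00, Q4=5.98, Q5=8.00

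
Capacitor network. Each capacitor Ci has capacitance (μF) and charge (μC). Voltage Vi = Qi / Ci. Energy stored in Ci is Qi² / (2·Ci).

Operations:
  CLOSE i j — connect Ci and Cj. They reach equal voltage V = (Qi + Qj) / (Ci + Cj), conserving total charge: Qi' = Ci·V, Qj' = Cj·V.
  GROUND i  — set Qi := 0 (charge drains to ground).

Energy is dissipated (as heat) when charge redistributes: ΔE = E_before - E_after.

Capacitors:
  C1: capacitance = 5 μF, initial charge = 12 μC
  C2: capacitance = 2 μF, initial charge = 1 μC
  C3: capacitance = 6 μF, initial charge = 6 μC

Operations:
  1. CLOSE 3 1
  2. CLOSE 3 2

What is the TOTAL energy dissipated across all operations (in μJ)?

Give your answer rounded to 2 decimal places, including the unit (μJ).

Initial: C1(5μF, Q=12μC, V=2.40V), C2(2μF, Q=1μC, V=0.50V), C3(6μF, Q=6μC, V=1.00V)
Op 1: CLOSE 3-1: Q_total=18.00, C_total=11.00, V=1.64; Q3=9.82, Q1=8.18; dissipated=2.673
Op 2: CLOSE 3-2: Q_total=10.82, C_total=8.00, V=1.35; Q3=8.11, Q2=2.70; dissipated=0.968
Total dissipated: 3.641 μJ

Answer: 3.64 μJ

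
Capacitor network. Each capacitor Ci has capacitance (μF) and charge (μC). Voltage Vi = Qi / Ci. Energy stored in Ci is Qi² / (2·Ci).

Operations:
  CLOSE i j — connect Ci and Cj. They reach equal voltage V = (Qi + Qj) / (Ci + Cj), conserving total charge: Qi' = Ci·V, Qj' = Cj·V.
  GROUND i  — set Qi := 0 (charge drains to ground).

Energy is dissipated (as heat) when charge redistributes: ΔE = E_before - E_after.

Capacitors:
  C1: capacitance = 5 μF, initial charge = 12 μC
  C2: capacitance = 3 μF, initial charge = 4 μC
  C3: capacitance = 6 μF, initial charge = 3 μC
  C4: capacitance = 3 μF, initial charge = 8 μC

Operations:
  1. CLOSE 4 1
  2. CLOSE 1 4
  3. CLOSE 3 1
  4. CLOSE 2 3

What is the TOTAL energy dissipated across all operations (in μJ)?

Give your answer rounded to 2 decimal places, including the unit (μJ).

Answer: 5.53 μJ

Derivation:
Initial: C1(5μF, Q=12μC, V=2.40V), C2(3μF, Q=4μC, V=1.33V), C3(6μF, Q=3μC, V=0.50V), C4(3μF, Q=8μC, V=2.67V)
Op 1: CLOSE 4-1: Q_total=20.00, C_total=8.00, V=2.50; Q4=7.50, Q1=12.50; dissipated=0.067
Op 2: CLOSE 1-4: Q_total=20.00, C_total=8.00, V=2.50; Q1=12.50, Q4=7.50; dissipated=0.000
Op 3: CLOSE 3-1: Q_total=15.50, C_total=11.00, V=1.41; Q3=8.45, Q1=7.05; dissipated=5.455
Op 4: CLOSE 2-3: Q_total=12.45, C_total=9.00, V=1.38; Q2=4.15, Q3=8.30; dissipated=0.006
Total dissipated: 5.527 μJ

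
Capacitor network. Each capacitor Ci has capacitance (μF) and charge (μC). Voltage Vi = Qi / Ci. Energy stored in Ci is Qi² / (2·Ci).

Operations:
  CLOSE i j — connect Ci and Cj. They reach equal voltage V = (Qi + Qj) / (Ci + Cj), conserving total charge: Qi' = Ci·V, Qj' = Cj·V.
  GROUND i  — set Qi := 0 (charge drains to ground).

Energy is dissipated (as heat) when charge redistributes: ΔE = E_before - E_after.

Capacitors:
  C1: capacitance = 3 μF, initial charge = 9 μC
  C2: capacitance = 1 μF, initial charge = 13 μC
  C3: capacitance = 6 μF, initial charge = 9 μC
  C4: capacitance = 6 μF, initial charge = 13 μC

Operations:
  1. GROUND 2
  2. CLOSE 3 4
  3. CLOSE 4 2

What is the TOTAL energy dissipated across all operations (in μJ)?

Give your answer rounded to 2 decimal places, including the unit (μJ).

Answer: 86.61 μJ

Derivation:
Initial: C1(3μF, Q=9μC, V=3.00V), C2(1μF, Q=13μC, V=13.00V), C3(6μF, Q=9μC, V=1.50V), C4(6μF, Q=13μC, V=2.17V)
Op 1: GROUND 2: Q2=0; energy lost=84.500
Op 2: CLOSE 3-4: Q_total=22.00, C_total=12.00, V=1.83; Q3=11.00, Q4=11.00; dissipated=0.667
Op 3: CLOSE 4-2: Q_total=11.00, C_total=7.00, V=1.57; Q4=9.43, Q2=1.57; dissipated=1.440
Total dissipated: 86.607 μJ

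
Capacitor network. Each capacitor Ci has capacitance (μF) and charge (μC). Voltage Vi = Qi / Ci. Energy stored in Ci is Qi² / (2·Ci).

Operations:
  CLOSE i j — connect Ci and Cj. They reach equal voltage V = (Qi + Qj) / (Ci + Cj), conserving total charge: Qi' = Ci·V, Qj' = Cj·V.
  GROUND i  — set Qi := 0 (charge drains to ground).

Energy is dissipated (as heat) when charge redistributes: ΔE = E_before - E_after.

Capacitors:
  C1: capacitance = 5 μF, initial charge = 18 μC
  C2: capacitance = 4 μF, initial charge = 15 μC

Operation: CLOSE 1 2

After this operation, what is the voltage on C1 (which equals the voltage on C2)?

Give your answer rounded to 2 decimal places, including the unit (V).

Answer: 3.67 V

Derivation:
Initial: C1(5μF, Q=18μC, V=3.60V), C2(4μF, Q=15μC, V=3.75V)
Op 1: CLOSE 1-2: Q_total=33.00, C_total=9.00, V=3.67; Q1=18.33, Q2=14.67; dissipated=0.025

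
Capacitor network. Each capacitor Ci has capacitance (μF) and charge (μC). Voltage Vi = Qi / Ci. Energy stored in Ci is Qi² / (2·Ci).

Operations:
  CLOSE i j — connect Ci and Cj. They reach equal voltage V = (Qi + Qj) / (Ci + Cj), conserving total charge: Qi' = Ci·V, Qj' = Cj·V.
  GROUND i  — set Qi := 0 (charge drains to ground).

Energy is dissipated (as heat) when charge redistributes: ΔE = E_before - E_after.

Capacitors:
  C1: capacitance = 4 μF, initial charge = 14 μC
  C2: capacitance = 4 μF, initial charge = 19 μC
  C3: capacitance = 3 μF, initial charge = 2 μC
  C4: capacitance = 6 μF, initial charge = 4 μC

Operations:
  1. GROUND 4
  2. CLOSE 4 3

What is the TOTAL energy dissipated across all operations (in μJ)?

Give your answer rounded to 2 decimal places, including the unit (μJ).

Initial: C1(4μF, Q=14μC, V=3.50V), C2(4μF, Q=19μC, V=4.75V), C3(3μF, Q=2μC, V=0.67V), C4(6μF, Q=4μC, V=0.67V)
Op 1: GROUND 4: Q4=0; energy lost=1.333
Op 2: CLOSE 4-3: Q_total=2.00, C_total=9.00, V=0.22; Q4=1.33, Q3=0.67; dissipated=0.444
Total dissipated: 1.778 μJ

Answer: 1.78 μJ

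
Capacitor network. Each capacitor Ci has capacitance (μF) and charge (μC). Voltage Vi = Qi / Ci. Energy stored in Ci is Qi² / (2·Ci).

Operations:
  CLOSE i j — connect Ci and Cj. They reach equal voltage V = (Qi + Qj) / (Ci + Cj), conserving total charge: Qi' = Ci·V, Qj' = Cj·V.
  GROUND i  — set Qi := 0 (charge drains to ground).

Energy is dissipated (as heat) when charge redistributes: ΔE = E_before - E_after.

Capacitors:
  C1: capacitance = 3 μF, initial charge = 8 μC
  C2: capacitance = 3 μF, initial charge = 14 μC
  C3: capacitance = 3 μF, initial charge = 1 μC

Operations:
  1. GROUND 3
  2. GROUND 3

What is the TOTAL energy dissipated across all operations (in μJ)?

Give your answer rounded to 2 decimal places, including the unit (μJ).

Answer: 0.17 μJ

Derivation:
Initial: C1(3μF, Q=8μC, V=2.67V), C2(3μF, Q=14μC, V=4.67V), C3(3μF, Q=1μC, V=0.33V)
Op 1: GROUND 3: Q3=0; energy lost=0.167
Op 2: GROUND 3: Q3=0; energy lost=0.000
Total dissipated: 0.167 μJ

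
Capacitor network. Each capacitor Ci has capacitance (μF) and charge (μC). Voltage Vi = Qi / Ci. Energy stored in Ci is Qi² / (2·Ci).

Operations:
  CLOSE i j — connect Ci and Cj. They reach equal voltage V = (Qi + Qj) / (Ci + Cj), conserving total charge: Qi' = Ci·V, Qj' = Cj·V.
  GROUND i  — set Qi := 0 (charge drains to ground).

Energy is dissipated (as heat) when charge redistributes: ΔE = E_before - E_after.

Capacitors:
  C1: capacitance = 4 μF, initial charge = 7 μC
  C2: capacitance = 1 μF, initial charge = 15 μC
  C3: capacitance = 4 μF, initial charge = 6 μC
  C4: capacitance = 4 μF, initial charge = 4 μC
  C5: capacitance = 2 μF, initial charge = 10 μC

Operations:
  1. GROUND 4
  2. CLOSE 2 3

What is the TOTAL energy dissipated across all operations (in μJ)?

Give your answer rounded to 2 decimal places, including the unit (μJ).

Answer: 74.90 μJ

Derivation:
Initial: C1(4μF, Q=7μC, V=1.75V), C2(1μF, Q=15μC, V=15.00V), C3(4μF, Q=6μC, V=1.50V), C4(4μF, Q=4μC, V=1.00V), C5(2μF, Q=10μC, V=5.00V)
Op 1: GROUND 4: Q4=0; energy lost=2.000
Op 2: CLOSE 2-3: Q_total=21.00, C_total=5.00, V=4.20; Q2=4.20, Q3=16.80; dissipated=72.900
Total dissipated: 74.900 μJ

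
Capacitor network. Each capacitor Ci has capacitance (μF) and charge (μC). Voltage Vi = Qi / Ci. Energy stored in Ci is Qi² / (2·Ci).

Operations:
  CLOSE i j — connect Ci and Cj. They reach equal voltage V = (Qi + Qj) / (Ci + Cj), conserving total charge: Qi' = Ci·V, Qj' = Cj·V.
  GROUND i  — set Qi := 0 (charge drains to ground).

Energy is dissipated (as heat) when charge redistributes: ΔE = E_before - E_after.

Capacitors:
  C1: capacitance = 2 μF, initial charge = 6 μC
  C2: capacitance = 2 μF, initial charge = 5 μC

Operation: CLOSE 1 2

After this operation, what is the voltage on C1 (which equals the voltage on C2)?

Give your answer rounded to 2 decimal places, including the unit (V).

Answer: 2.75 V

Derivation:
Initial: C1(2μF, Q=6μC, V=3.00V), C2(2μF, Q=5μC, V=2.50V)
Op 1: CLOSE 1-2: Q_total=11.00, C_total=4.00, V=2.75; Q1=5.50, Q2=5.50; dissipated=0.125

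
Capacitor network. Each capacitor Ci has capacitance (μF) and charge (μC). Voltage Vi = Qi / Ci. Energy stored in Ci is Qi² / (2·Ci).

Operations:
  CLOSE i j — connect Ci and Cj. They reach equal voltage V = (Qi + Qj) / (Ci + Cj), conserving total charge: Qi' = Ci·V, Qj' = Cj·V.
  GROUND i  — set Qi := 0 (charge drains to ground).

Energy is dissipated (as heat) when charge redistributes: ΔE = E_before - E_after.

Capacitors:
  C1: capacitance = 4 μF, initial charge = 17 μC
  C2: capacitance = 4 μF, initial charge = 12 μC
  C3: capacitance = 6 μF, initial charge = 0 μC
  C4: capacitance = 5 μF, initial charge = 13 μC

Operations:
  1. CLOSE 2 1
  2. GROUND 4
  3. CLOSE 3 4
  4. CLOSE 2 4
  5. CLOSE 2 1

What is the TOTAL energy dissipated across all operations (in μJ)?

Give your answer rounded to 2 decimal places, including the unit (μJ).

Answer: 37.12 μJ

Derivation:
Initial: C1(4μF, Q=17μC, V=4.25V), C2(4μF, Q=12μC, V=3.00V), C3(6μF, Q=0μC, V=0.00V), C4(5μF, Q=13μC, V=2.60V)
Op 1: CLOSE 2-1: Q_total=29.00, C_total=8.00, V=3.62; Q2=14.50, Q1=14.50; dissipated=1.562
Op 2: GROUND 4: Q4=0; energy lost=16.900
Op 3: CLOSE 3-4: Q_total=0.00, C_total=11.00, V=0.00; Q3=0.00, Q4=0.00; dissipated=0.000
Op 4: CLOSE 2-4: Q_total=14.50, C_total=9.00, V=1.61; Q2=6.44, Q4=8.06; dissipated=14.601
Op 5: CLOSE 2-1: Q_total=20.94, C_total=8.00, V=2.62; Q2=10.47, Q1=10.47; dissipated=4.056
Total dissipated: 37.119 μJ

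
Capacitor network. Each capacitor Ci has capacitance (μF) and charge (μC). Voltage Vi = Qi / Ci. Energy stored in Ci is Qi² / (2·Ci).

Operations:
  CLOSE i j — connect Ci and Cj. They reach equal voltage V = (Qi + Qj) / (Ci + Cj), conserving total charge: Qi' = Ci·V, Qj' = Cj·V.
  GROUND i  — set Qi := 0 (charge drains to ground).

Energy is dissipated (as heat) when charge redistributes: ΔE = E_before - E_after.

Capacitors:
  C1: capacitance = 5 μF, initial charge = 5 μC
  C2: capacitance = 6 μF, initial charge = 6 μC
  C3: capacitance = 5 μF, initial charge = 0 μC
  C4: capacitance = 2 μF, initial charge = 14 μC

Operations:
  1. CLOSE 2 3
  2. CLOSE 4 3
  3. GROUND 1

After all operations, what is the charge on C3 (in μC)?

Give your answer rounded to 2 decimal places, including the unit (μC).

Initial: C1(5μF, Q=5μC, V=1.00V), C2(6μF, Q=6μC, V=1.00V), C3(5μF, Q=0μC, V=0.00V), C4(2μF, Q=14μC, V=7.00V)
Op 1: CLOSE 2-3: Q_total=6.00, C_total=11.00, V=0.55; Q2=3.27, Q3=2.73; dissipated=1.364
Op 2: CLOSE 4-3: Q_total=16.73, C_total=7.00, V=2.39; Q4=4.78, Q3=11.95; dissipated=29.758
Op 3: GROUND 1: Q1=0; energy lost=2.500
Final charges: Q1=0.00, Q2=3.27, Q3=11.95, Q4=4.78

Answer: 11.95 μC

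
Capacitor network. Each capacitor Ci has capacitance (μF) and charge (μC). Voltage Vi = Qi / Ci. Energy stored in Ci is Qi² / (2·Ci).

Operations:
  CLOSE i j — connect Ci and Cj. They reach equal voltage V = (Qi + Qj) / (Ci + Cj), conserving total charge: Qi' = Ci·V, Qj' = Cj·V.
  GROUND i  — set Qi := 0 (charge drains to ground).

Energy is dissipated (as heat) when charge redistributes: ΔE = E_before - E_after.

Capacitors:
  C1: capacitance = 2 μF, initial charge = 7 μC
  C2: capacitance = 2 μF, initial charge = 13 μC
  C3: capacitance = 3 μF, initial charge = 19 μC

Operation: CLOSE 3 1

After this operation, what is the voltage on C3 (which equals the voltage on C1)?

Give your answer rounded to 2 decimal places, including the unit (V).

Initial: C1(2μF, Q=7μC, V=3.50V), C2(2μF, Q=13μC, V=6.50V), C3(3μF, Q=19μC, V=6.33V)
Op 1: CLOSE 3-1: Q_total=26.00, C_total=5.00, V=5.20; Q3=15.60, Q1=10.40; dissipated=4.817

Answer: 5.20 V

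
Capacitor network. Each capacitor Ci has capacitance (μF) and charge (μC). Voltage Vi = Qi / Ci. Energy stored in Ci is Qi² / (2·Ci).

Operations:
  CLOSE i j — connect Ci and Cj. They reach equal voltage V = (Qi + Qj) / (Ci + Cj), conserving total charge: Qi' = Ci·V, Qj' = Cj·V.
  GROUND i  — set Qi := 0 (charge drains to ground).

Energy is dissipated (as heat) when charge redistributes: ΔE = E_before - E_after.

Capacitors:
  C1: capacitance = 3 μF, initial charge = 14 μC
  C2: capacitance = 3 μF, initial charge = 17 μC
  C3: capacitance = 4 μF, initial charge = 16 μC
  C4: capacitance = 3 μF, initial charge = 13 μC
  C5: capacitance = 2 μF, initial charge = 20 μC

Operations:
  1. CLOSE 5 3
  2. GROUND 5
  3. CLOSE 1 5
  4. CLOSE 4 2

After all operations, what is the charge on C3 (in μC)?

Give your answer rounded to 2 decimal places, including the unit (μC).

Initial: C1(3μF, Q=14μC, V=4.67V), C2(3μF, Q=17μC, V=5.67V), C3(4μF, Q=16μC, V=4.00V), C4(3μF, Q=13μC, V=4.33V), C5(2μF, Q=20μC, V=10.00V)
Op 1: CLOSE 5-3: Q_total=36.00, C_total=6.00, V=6.00; Q5=12.00, Q3=24.00; dissipated=24.000
Op 2: GROUND 5: Q5=0; energy lost=36.000
Op 3: CLOSE 1-5: Q_total=14.00, C_total=5.00, V=2.80; Q1=8.40, Q5=5.60; dissipated=13.067
Op 4: CLOSE 4-2: Q_total=30.00, C_total=6.00, V=5.00; Q4=15.00, Q2=15.00; dissipated=1.333
Final charges: Q1=8.40, Q2=15.00, Q3=24.00, Q4=15.00, Q5=5.60

Answer: 24.00 μC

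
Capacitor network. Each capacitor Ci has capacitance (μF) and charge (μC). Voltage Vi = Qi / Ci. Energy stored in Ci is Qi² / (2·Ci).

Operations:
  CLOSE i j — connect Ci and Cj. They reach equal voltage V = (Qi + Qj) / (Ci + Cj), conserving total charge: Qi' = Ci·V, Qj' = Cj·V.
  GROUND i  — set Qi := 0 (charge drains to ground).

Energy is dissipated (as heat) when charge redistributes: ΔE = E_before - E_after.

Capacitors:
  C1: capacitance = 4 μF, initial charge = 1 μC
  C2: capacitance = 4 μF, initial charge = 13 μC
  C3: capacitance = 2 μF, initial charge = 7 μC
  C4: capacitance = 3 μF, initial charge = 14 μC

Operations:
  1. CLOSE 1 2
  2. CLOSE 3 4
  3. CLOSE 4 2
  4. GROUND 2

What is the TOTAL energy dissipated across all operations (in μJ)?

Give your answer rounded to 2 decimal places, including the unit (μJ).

Answer: 30.64 μJ

Derivation:
Initial: C1(4μF, Q=1μC, V=0.25V), C2(4μF, Q=13μC, V=3.25V), C3(2μF, Q=7μC, V=3.50V), C4(3μF, Q=14μC, V=4.67V)
Op 1: CLOSE 1-2: Q_total=14.00, C_total=8.00, V=1.75; Q1=7.00, Q2=7.00; dissipated=9.000
Op 2: CLOSE 3-4: Q_total=21.00, C_total=5.00, V=4.20; Q3=8.40, Q4=12.60; dissipated=0.817
Op 3: CLOSE 4-2: Q_total=19.60, C_total=7.00, V=2.80; Q4=8.40, Q2=11.20; dissipated=5.145
Op 4: GROUND 2: Q2=0; energy lost=15.680
Total dissipated: 30.642 μJ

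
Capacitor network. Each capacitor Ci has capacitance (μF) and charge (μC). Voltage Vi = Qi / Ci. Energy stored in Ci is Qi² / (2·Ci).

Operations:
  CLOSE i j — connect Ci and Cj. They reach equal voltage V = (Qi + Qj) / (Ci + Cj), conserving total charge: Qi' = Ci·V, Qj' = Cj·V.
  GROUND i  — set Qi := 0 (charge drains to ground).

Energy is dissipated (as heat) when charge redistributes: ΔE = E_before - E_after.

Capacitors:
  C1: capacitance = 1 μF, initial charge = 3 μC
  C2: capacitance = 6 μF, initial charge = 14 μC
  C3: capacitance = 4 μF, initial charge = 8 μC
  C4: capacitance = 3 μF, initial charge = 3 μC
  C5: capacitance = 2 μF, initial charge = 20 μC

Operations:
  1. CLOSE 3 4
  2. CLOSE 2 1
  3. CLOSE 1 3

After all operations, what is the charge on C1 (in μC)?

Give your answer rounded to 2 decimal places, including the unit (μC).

Answer: 1.74 μC

Derivation:
Initial: C1(1μF, Q=3μC, V=3.00V), C2(6μF, Q=14μC, V=2.33V), C3(4μF, Q=8μC, V=2.00V), C4(3μF, Q=3μC, V=1.00V), C5(2μF, Q=20μC, V=10.00V)
Op 1: CLOSE 3-4: Q_total=11.00, C_total=7.00, V=1.57; Q3=6.29, Q4=4.71; dissipated=0.857
Op 2: CLOSE 2-1: Q_total=17.00, C_total=7.00, V=2.43; Q2=14.57, Q1=2.43; dissipated=0.190
Op 3: CLOSE 1-3: Q_total=8.71, C_total=5.00, V=1.74; Q1=1.74, Q3=6.97; dissipated=0.294
Final charges: Q1=1.74, Q2=14.57, Q3=6.97, Q4=4.71, Q5=20.00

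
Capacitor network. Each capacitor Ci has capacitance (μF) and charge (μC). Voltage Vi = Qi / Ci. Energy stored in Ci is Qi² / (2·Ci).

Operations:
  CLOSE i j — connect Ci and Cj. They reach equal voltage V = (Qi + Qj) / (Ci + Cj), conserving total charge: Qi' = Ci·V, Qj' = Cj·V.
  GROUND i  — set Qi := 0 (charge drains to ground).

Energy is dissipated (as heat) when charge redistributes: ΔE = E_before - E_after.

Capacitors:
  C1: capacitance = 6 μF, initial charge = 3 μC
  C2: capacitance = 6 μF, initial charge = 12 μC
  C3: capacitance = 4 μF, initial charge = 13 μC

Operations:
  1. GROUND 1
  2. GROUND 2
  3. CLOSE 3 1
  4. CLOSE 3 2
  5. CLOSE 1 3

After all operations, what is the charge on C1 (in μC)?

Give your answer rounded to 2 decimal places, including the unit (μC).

Answer: 5.93 μC

Derivation:
Initial: C1(6μF, Q=3μC, V=0.50V), C2(6μF, Q=12μC, V=2.00V), C3(4μF, Q=13μC, V=3.25V)
Op 1: GROUND 1: Q1=0; energy lost=0.750
Op 2: GROUND 2: Q2=0; energy lost=12.000
Op 3: CLOSE 3-1: Q_total=13.00, C_total=10.00, V=1.30; Q3=5.20, Q1=7.80; dissipated=12.675
Op 4: CLOSE 3-2: Q_total=5.20, C_total=10.00, V=0.52; Q3=2.08, Q2=3.12; dissipated=2.028
Op 5: CLOSE 1-3: Q_total=9.88, C_total=10.00, V=0.99; Q1=5.93, Q3=3.95; dissipated=0.730
Final charges: Q1=5.93, Q2=3.12, Q3=3.95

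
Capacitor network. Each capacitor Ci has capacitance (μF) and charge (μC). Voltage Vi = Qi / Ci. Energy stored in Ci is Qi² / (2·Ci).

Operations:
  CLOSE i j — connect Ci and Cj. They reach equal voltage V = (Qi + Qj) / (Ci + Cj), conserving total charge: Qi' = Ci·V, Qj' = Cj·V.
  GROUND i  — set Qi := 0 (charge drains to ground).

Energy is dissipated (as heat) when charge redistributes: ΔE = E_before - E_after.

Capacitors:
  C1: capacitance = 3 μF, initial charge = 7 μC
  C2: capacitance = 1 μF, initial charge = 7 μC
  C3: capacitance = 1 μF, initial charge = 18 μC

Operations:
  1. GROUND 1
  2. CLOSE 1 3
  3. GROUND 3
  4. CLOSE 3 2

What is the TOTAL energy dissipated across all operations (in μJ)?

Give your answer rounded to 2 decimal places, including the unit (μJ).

Answer: 152.04 μJ

Derivation:
Initial: C1(3μF, Q=7μC, V=2.33V), C2(1μF, Q=7μC, V=7.00V), C3(1μF, Q=18μC, V=18.00V)
Op 1: GROUND 1: Q1=0; energy lost=8.167
Op 2: CLOSE 1-3: Q_total=18.00, C_total=4.00, V=4.50; Q1=13.50, Q3=4.50; dissipated=121.500
Op 3: GROUND 3: Q3=0; energy lost=10.125
Op 4: CLOSE 3-2: Q_total=7.00, C_total=2.00, V=3.50; Q3=3.50, Q2=3.50; dissipated=12.250
Total dissipated: 152.042 μJ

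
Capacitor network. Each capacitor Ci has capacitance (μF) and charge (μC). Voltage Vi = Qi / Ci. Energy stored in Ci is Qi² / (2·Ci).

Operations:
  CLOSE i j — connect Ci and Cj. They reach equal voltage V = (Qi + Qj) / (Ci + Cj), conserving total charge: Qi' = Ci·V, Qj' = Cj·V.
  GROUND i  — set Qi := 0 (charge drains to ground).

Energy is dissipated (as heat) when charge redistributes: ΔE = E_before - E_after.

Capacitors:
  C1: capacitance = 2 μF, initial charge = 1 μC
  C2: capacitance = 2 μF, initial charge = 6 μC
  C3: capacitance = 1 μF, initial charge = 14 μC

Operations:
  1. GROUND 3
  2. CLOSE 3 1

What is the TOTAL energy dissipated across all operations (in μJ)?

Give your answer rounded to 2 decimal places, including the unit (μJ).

Initial: C1(2μF, Q=1μC, V=0.50V), C2(2μF, Q=6μC, V=3.00V), C3(1μF, Q=14μC, V=14.00V)
Op 1: GROUND 3: Q3=0; energy lost=98.000
Op 2: CLOSE 3-1: Q_total=1.00, C_total=3.00, V=0.33; Q3=0.33, Q1=0.67; dissipated=0.083
Total dissipated: 98.083 μJ

Answer: 98.08 μJ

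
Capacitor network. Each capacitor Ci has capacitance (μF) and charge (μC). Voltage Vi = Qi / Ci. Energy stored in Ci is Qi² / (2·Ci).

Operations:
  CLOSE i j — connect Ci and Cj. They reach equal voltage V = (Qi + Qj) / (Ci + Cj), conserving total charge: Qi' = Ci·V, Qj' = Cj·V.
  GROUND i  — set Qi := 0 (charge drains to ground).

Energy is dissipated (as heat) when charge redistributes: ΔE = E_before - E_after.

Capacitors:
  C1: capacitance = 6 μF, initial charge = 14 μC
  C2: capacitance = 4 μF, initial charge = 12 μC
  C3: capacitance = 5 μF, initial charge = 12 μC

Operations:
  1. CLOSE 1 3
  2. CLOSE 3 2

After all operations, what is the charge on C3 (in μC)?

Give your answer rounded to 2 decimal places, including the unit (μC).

Initial: C1(6μF, Q=14μC, V=2.33V), C2(4μF, Q=12μC, V=3.00V), C3(5μF, Q=12μC, V=2.40V)
Op 1: CLOSE 1-3: Q_total=26.00, C_total=11.00, V=2.36; Q1=14.18, Q3=11.82; dissipated=0.006
Op 2: CLOSE 3-2: Q_total=23.82, C_total=9.00, V=2.65; Q3=13.23, Q2=10.59; dissipated=0.450
Final charges: Q1=14.18, Q2=10.59, Q3=13.23

Answer: 13.23 μC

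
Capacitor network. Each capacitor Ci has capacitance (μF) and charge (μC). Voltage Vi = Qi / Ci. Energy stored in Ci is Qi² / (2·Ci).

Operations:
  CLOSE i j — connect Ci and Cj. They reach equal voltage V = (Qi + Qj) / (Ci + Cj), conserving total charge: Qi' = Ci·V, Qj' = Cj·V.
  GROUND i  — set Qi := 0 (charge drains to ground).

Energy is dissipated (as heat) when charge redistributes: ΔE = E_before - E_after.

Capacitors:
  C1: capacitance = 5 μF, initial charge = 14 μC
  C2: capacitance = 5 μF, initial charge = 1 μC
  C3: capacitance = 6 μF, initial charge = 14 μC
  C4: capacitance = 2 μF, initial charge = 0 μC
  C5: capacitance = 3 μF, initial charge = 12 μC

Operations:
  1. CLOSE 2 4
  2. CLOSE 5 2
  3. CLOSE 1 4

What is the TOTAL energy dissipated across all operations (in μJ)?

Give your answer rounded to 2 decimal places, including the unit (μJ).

Initial: C1(5μF, Q=14μC, V=2.80V), C2(5μF, Q=1μC, V=0.20V), C3(6μF, Q=14μC, V=2.33V), C4(2μF, Q=0μC, V=0.00V), C5(3μF, Q=12μC, V=4.00V)
Op 1: CLOSE 2-4: Q_total=1.00, C_total=7.00, V=0.14; Q2=0.71, Q4=0.29; dissipated=0.029
Op 2: CLOSE 5-2: Q_total=12.71, C_total=8.00, V=1.59; Q5=4.77, Q2=7.95; dissipated=13.948
Op 3: CLOSE 1-4: Q_total=14.29, C_total=7.00, V=2.04; Q1=10.20, Q4=4.08; dissipated=5.043
Total dissipated: 19.019 μJ

Answer: 19.02 μJ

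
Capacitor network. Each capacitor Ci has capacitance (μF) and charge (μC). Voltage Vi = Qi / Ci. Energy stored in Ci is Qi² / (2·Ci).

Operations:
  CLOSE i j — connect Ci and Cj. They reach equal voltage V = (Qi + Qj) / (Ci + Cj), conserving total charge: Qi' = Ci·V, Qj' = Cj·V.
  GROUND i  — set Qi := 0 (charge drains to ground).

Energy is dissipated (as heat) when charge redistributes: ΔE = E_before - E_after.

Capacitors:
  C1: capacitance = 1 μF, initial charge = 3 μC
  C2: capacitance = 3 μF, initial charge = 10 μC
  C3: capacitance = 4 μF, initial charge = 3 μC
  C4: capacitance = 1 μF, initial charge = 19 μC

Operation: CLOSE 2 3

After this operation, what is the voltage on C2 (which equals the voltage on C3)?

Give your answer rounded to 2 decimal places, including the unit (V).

Initial: C1(1μF, Q=3μC, V=3.00V), C2(3μF, Q=10μC, V=3.33V), C3(4μF, Q=3μC, V=0.75V), C4(1μF, Q=19μC, V=19.00V)
Op 1: CLOSE 2-3: Q_total=13.00, C_total=7.00, V=1.86; Q2=5.57, Q3=7.43; dissipated=5.720

Answer: 1.86 V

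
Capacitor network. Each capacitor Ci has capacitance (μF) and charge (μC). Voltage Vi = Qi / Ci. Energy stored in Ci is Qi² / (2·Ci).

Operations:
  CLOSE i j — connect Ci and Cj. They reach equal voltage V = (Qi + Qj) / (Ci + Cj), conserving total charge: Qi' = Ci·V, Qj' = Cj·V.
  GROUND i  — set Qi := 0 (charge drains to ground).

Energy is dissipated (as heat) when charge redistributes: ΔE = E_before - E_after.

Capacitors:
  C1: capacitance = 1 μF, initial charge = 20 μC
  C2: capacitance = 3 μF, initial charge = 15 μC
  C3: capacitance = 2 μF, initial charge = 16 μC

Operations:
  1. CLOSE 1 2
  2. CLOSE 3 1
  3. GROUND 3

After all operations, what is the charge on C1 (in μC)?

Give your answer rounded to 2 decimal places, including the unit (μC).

Answer: 8.25 μC

Derivation:
Initial: C1(1μF, Q=20μC, V=20.00V), C2(3μF, Q=15μC, V=5.00V), C3(2μF, Q=16μC, V=8.00V)
Op 1: CLOSE 1-2: Q_total=35.00, C_total=4.00, V=8.75; Q1=8.75, Q2=26.25; dissipated=84.375
Op 2: CLOSE 3-1: Q_total=24.75, C_total=3.00, V=8.25; Q3=16.50, Q1=8.25; dissipated=0.188
Op 3: GROUND 3: Q3=0; energy lost=68.062
Final charges: Q1=8.25, Q2=26.25, Q3=0.00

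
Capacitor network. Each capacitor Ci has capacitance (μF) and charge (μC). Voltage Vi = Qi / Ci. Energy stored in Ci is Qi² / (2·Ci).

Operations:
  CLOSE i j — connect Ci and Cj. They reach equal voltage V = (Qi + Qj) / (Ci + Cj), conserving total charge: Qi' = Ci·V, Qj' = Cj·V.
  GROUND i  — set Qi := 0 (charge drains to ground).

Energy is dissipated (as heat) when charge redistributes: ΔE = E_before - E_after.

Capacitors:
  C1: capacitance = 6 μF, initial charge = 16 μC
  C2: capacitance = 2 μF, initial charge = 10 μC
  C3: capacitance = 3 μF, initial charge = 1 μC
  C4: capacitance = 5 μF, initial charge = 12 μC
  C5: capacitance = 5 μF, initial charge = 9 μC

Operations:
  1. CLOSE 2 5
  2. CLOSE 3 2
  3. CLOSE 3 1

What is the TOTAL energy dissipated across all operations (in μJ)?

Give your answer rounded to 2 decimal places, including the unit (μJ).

Initial: C1(6μF, Q=16μC, V=2.67V), C2(2μF, Q=10μC, V=5.00V), C3(3μF, Q=1μC, V=0.33V), C4(5μF, Q=12μC, V=2.40V), C5(5μF, Q=9μC, V=1.80V)
Op 1: CLOSE 2-5: Q_total=19.00, C_total=7.00, V=2.71; Q2=5.43, Q5=13.57; dissipated=7.314
Op 2: CLOSE 3-2: Q_total=6.43, C_total=5.00, V=1.29; Q3=3.86, Q2=2.57; dissipated=3.401
Op 3: CLOSE 3-1: Q_total=19.86, C_total=9.00, V=2.21; Q3=6.62, Q1=13.24; dissipated=1.907
Total dissipated: 12.623 μJ

Answer: 12.62 μJ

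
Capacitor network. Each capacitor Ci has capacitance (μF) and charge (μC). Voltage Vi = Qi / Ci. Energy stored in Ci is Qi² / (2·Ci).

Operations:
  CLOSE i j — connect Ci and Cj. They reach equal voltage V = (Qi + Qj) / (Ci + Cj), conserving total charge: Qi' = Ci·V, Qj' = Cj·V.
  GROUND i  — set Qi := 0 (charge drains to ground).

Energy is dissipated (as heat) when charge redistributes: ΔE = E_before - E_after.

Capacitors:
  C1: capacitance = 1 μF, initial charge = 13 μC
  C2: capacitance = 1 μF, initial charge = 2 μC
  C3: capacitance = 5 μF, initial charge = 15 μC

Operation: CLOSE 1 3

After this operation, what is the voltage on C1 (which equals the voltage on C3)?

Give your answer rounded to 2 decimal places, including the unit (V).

Answer: 4.67 V

Derivation:
Initial: C1(1μF, Q=13μC, V=13.00V), C2(1μF, Q=2μC, V=2.00V), C3(5μF, Q=15μC, V=3.00V)
Op 1: CLOSE 1-3: Q_total=28.00, C_total=6.00, V=4.67; Q1=4.67, Q3=23.33; dissipated=41.667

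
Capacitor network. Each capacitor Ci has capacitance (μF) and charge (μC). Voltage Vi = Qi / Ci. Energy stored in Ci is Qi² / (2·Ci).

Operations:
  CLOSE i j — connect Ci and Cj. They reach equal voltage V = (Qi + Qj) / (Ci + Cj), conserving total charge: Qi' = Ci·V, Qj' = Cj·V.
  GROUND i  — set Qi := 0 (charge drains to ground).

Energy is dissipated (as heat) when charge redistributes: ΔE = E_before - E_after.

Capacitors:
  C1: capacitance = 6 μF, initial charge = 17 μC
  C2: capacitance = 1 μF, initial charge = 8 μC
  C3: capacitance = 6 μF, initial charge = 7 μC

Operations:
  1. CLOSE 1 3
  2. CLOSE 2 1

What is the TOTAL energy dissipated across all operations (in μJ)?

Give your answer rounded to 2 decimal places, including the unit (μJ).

Answer: 19.60 μJ

Derivation:
Initial: C1(6μF, Q=17μC, V=2.83V), C2(1μF, Q=8μC, V=8.00V), C3(6μF, Q=7μC, V=1.17V)
Op 1: CLOSE 1-3: Q_total=24.00, C_total=12.00, V=2.00; Q1=12.00, Q3=12.00; dissipated=4.167
Op 2: CLOSE 2-1: Q_total=20.00, C_total=7.00, V=2.86; Q2=2.86, Q1=17.14; dissipated=15.429
Total dissipated: 19.595 μJ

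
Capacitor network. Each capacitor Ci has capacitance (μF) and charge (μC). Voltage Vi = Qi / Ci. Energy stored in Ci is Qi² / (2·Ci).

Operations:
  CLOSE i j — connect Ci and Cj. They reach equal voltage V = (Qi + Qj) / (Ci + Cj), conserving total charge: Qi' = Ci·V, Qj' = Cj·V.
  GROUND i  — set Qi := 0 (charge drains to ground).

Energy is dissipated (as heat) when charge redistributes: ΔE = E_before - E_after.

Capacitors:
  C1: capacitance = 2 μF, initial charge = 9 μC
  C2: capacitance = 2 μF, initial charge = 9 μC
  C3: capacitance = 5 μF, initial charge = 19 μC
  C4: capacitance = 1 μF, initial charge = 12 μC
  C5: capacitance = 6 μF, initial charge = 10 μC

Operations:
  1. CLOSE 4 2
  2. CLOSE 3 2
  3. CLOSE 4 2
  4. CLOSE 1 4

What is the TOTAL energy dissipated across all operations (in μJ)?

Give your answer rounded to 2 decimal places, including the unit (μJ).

Answer: 28.12 μJ

Derivation:
Initial: C1(2μF, Q=9μC, V=4.50V), C2(2μF, Q=9μC, V=4.50V), C3(5μF, Q=19μC, V=3.80V), C4(1μF, Q=12μC, V=12.00V), C5(6μF, Q=10μC, V=1.67V)
Op 1: CLOSE 4-2: Q_total=21.00, C_total=3.00, V=7.00; Q4=7.00, Q2=14.00; dissipated=18.750
Op 2: CLOSE 3-2: Q_total=33.00, C_total=7.00, V=4.71; Q3=23.57, Q2=9.43; dissipated=7.314
Op 3: CLOSE 4-2: Q_total=16.43, C_total=3.00, V=5.48; Q4=5.48, Q2=10.95; dissipated=1.741
Op 4: CLOSE 1-4: Q_total=14.48, C_total=3.00, V=4.83; Q1=9.65, Q4=4.83; dissipated=0.318
Total dissipated: 28.123 μJ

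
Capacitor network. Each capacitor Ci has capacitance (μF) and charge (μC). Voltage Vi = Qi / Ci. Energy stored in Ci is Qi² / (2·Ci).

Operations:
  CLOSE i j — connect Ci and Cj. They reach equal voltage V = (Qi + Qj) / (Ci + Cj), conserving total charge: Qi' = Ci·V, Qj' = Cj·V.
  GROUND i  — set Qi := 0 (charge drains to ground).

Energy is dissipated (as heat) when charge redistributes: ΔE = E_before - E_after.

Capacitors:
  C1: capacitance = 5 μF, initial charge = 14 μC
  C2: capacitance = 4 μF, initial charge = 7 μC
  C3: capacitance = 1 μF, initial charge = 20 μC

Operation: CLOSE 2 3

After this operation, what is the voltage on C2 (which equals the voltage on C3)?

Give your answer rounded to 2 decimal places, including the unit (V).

Answer: 5.40 V

Derivation:
Initial: C1(5μF, Q=14μC, V=2.80V), C2(4μF, Q=7μC, V=1.75V), C3(1μF, Q=20μC, V=20.00V)
Op 1: CLOSE 2-3: Q_total=27.00, C_total=5.00, V=5.40; Q2=21.60, Q3=5.40; dissipated=133.225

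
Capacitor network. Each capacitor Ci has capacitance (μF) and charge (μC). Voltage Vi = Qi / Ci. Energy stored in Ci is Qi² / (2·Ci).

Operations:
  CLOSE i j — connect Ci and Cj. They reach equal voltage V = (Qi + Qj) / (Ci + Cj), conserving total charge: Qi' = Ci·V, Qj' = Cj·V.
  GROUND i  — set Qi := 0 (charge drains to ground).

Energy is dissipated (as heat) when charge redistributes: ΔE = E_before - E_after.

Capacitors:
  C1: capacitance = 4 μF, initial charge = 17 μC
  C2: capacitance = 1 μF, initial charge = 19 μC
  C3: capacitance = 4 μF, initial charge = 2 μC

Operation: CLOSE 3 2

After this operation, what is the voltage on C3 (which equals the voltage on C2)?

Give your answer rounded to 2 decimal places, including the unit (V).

Answer: 4.20 V

Derivation:
Initial: C1(4μF, Q=17μC, V=4.25V), C2(1μF, Q=19μC, V=19.00V), C3(4μF, Q=2μC, V=0.50V)
Op 1: CLOSE 3-2: Q_total=21.00, C_total=5.00, V=4.20; Q3=16.80, Q2=4.20; dissipated=136.900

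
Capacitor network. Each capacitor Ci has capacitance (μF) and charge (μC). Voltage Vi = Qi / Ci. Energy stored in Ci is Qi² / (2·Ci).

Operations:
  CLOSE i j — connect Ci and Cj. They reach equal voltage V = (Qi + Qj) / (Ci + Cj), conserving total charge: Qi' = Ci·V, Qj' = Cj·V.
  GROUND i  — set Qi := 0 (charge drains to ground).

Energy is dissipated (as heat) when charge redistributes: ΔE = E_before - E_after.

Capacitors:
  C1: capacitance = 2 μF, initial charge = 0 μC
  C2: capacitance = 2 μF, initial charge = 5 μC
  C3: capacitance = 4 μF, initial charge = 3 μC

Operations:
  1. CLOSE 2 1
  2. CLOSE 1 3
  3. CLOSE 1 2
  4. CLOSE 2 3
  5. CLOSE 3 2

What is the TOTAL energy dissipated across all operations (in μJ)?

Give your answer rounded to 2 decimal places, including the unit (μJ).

Initial: C1(2μF, Q=0μC, V=0.00V), C2(2μF, Q=5μC, V=2.50V), C3(4μF, Q=3μC, V=0.75V)
Op 1: CLOSE 2-1: Q_total=5.00, C_total=4.00, V=1.25; Q2=2.50, Q1=2.50; dissipated=3.125
Op 2: CLOSE 1-3: Q_total=5.50, C_total=6.00, V=0.92; Q1=1.83, Q3=3.67; dissipated=0.167
Op 3: CLOSE 1-2: Q_total=4.33, C_total=4.00, V=1.08; Q1=2.17, Q2=2.17; dissipated=0.056
Op 4: CLOSE 2-3: Q_total=5.83, C_total=6.00, V=0.97; Q2=1.94, Q3=3.89; dissipated=0.019
Op 5: CLOSE 3-2: Q_total=5.83, C_total=6.00, V=0.97; Q3=3.89, Q2=1.94; dissipated=0.000
Total dissipated: 3.366 μJ

Answer: 3.37 μJ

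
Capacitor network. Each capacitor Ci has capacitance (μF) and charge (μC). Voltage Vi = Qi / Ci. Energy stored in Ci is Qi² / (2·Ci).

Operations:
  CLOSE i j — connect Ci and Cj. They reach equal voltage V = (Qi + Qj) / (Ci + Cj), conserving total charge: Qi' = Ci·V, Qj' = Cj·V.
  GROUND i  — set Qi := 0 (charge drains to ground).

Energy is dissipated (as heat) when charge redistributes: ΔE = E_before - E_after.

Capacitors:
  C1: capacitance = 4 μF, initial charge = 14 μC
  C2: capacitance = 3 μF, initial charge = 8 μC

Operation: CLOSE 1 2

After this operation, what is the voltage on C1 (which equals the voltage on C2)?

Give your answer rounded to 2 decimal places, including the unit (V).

Initial: C1(4μF, Q=14μC, V=3.50V), C2(3μF, Q=8μC, V=2.67V)
Op 1: CLOSE 1-2: Q_total=22.00, C_total=7.00, V=3.14; Q1=12.57, Q2=9.43; dissipated=0.595

Answer: 3.14 V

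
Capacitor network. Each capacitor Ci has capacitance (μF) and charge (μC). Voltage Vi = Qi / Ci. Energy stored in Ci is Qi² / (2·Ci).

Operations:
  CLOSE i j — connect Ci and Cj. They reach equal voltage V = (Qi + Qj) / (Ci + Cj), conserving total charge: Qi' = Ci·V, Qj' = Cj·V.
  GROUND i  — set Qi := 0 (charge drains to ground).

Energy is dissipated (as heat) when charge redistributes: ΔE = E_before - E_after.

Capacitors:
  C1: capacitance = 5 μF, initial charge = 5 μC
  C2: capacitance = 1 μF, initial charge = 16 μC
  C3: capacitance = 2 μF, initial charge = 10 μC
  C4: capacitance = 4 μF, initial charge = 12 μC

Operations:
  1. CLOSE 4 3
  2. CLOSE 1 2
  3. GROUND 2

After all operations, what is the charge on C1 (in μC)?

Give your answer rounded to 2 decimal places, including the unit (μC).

Initial: C1(5μF, Q=5μC, V=1.00V), C2(1μF, Q=16μC, V=16.00V), C3(2μF, Q=10μC, V=5.00V), C4(4μF, Q=12μC, V=3.00V)
Op 1: CLOSE 4-3: Q_total=22.00, C_total=6.00, V=3.67; Q4=14.67, Q3=7.33; dissipated=2.667
Op 2: CLOSE 1-2: Q_total=21.00, C_total=6.00, V=3.50; Q1=17.50, Q2=3.50; dissipated=93.750
Op 3: GROUND 2: Q2=0; energy lost=6.125
Final charges: Q1=17.50, Q2=0.00, Q3=7.33, Q4=14.67

Answer: 17.50 μC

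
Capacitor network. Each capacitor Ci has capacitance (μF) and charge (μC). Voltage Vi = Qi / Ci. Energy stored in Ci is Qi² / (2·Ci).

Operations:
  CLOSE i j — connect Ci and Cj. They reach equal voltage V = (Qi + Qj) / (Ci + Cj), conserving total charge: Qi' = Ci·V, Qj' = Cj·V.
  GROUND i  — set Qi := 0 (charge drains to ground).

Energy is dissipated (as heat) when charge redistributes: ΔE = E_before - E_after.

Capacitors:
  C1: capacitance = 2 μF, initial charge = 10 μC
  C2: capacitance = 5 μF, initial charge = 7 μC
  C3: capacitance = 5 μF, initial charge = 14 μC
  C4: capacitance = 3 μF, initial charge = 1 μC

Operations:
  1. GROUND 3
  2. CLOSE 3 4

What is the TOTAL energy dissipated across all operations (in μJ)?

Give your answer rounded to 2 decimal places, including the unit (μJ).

Answer: 19.70 μJ

Derivation:
Initial: C1(2μF, Q=10μC, V=5.00V), C2(5μF, Q=7μC, V=1.40V), C3(5μF, Q=14μC, V=2.80V), C4(3μF, Q=1μC, V=0.33V)
Op 1: GROUND 3: Q3=0; energy lost=19.600
Op 2: CLOSE 3-4: Q_total=1.00, C_total=8.00, V=0.12; Q3=0.62, Q4=0.38; dissipated=0.104
Total dissipated: 19.704 μJ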